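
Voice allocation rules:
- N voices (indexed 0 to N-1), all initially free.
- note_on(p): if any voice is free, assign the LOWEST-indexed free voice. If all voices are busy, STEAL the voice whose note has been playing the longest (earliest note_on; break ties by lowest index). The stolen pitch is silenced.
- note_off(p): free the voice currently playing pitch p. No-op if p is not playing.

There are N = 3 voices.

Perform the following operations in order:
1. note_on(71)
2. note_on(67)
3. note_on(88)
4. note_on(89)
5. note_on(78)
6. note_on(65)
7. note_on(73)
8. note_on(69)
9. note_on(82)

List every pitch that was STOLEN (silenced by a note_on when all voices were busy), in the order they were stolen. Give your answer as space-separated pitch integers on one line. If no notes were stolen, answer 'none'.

Op 1: note_on(71): voice 0 is free -> assigned | voices=[71 - -]
Op 2: note_on(67): voice 1 is free -> assigned | voices=[71 67 -]
Op 3: note_on(88): voice 2 is free -> assigned | voices=[71 67 88]
Op 4: note_on(89): all voices busy, STEAL voice 0 (pitch 71, oldest) -> assign | voices=[89 67 88]
Op 5: note_on(78): all voices busy, STEAL voice 1 (pitch 67, oldest) -> assign | voices=[89 78 88]
Op 6: note_on(65): all voices busy, STEAL voice 2 (pitch 88, oldest) -> assign | voices=[89 78 65]
Op 7: note_on(73): all voices busy, STEAL voice 0 (pitch 89, oldest) -> assign | voices=[73 78 65]
Op 8: note_on(69): all voices busy, STEAL voice 1 (pitch 78, oldest) -> assign | voices=[73 69 65]
Op 9: note_on(82): all voices busy, STEAL voice 2 (pitch 65, oldest) -> assign | voices=[73 69 82]

Answer: 71 67 88 89 78 65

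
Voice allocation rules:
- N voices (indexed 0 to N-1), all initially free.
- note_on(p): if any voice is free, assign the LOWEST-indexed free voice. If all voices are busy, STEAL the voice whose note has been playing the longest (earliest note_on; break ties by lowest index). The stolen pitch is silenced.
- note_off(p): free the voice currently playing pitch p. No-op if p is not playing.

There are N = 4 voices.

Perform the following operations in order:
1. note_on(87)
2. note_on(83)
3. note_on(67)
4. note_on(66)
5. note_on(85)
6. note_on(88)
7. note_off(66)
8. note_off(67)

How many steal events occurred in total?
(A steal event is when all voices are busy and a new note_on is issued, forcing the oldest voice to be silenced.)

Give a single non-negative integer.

Op 1: note_on(87): voice 0 is free -> assigned | voices=[87 - - -]
Op 2: note_on(83): voice 1 is free -> assigned | voices=[87 83 - -]
Op 3: note_on(67): voice 2 is free -> assigned | voices=[87 83 67 -]
Op 4: note_on(66): voice 3 is free -> assigned | voices=[87 83 67 66]
Op 5: note_on(85): all voices busy, STEAL voice 0 (pitch 87, oldest) -> assign | voices=[85 83 67 66]
Op 6: note_on(88): all voices busy, STEAL voice 1 (pitch 83, oldest) -> assign | voices=[85 88 67 66]
Op 7: note_off(66): free voice 3 | voices=[85 88 67 -]
Op 8: note_off(67): free voice 2 | voices=[85 88 - -]

Answer: 2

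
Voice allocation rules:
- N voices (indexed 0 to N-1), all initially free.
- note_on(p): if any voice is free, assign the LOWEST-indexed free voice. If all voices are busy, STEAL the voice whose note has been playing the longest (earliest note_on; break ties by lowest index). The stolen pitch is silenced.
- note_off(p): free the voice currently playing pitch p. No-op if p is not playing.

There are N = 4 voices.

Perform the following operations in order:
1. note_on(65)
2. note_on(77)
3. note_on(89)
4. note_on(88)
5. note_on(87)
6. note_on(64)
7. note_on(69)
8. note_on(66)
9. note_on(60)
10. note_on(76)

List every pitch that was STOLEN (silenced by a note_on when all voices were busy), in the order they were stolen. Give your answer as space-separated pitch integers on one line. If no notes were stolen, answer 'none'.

Answer: 65 77 89 88 87 64

Derivation:
Op 1: note_on(65): voice 0 is free -> assigned | voices=[65 - - -]
Op 2: note_on(77): voice 1 is free -> assigned | voices=[65 77 - -]
Op 3: note_on(89): voice 2 is free -> assigned | voices=[65 77 89 -]
Op 4: note_on(88): voice 3 is free -> assigned | voices=[65 77 89 88]
Op 5: note_on(87): all voices busy, STEAL voice 0 (pitch 65, oldest) -> assign | voices=[87 77 89 88]
Op 6: note_on(64): all voices busy, STEAL voice 1 (pitch 77, oldest) -> assign | voices=[87 64 89 88]
Op 7: note_on(69): all voices busy, STEAL voice 2 (pitch 89, oldest) -> assign | voices=[87 64 69 88]
Op 8: note_on(66): all voices busy, STEAL voice 3 (pitch 88, oldest) -> assign | voices=[87 64 69 66]
Op 9: note_on(60): all voices busy, STEAL voice 0 (pitch 87, oldest) -> assign | voices=[60 64 69 66]
Op 10: note_on(76): all voices busy, STEAL voice 1 (pitch 64, oldest) -> assign | voices=[60 76 69 66]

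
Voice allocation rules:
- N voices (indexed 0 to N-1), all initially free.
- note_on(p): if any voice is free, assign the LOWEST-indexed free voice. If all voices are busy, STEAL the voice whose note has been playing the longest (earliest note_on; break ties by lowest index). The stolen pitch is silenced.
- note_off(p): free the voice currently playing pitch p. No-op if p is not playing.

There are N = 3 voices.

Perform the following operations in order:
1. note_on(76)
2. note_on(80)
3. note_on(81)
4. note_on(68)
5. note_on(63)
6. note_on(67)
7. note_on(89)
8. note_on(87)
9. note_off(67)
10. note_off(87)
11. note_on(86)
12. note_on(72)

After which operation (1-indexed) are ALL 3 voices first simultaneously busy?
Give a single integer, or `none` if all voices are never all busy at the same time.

Op 1: note_on(76): voice 0 is free -> assigned | voices=[76 - -]
Op 2: note_on(80): voice 1 is free -> assigned | voices=[76 80 -]
Op 3: note_on(81): voice 2 is free -> assigned | voices=[76 80 81]
Op 4: note_on(68): all voices busy, STEAL voice 0 (pitch 76, oldest) -> assign | voices=[68 80 81]
Op 5: note_on(63): all voices busy, STEAL voice 1 (pitch 80, oldest) -> assign | voices=[68 63 81]
Op 6: note_on(67): all voices busy, STEAL voice 2 (pitch 81, oldest) -> assign | voices=[68 63 67]
Op 7: note_on(89): all voices busy, STEAL voice 0 (pitch 68, oldest) -> assign | voices=[89 63 67]
Op 8: note_on(87): all voices busy, STEAL voice 1 (pitch 63, oldest) -> assign | voices=[89 87 67]
Op 9: note_off(67): free voice 2 | voices=[89 87 -]
Op 10: note_off(87): free voice 1 | voices=[89 - -]
Op 11: note_on(86): voice 1 is free -> assigned | voices=[89 86 -]
Op 12: note_on(72): voice 2 is free -> assigned | voices=[89 86 72]

Answer: 3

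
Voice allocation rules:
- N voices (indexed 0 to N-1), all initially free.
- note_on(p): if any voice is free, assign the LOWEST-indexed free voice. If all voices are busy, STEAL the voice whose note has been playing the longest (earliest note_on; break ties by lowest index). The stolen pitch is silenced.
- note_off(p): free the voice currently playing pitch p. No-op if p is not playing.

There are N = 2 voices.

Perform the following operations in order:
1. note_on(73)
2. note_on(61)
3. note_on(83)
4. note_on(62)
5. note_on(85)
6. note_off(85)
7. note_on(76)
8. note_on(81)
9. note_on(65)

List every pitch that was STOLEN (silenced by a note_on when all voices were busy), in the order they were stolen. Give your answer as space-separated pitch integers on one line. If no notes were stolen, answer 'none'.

Op 1: note_on(73): voice 0 is free -> assigned | voices=[73 -]
Op 2: note_on(61): voice 1 is free -> assigned | voices=[73 61]
Op 3: note_on(83): all voices busy, STEAL voice 0 (pitch 73, oldest) -> assign | voices=[83 61]
Op 4: note_on(62): all voices busy, STEAL voice 1 (pitch 61, oldest) -> assign | voices=[83 62]
Op 5: note_on(85): all voices busy, STEAL voice 0 (pitch 83, oldest) -> assign | voices=[85 62]
Op 6: note_off(85): free voice 0 | voices=[- 62]
Op 7: note_on(76): voice 0 is free -> assigned | voices=[76 62]
Op 8: note_on(81): all voices busy, STEAL voice 1 (pitch 62, oldest) -> assign | voices=[76 81]
Op 9: note_on(65): all voices busy, STEAL voice 0 (pitch 76, oldest) -> assign | voices=[65 81]

Answer: 73 61 83 62 76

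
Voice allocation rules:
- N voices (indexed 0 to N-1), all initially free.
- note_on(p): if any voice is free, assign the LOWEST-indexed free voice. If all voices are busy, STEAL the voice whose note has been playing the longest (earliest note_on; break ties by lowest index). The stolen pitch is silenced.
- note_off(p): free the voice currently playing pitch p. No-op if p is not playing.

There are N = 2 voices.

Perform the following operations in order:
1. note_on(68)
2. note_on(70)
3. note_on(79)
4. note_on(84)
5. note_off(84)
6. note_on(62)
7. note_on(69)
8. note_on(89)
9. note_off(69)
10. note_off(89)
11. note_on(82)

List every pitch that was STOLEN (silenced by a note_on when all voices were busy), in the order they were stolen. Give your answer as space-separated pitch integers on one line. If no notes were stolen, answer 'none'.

Op 1: note_on(68): voice 0 is free -> assigned | voices=[68 -]
Op 2: note_on(70): voice 1 is free -> assigned | voices=[68 70]
Op 3: note_on(79): all voices busy, STEAL voice 0 (pitch 68, oldest) -> assign | voices=[79 70]
Op 4: note_on(84): all voices busy, STEAL voice 1 (pitch 70, oldest) -> assign | voices=[79 84]
Op 5: note_off(84): free voice 1 | voices=[79 -]
Op 6: note_on(62): voice 1 is free -> assigned | voices=[79 62]
Op 7: note_on(69): all voices busy, STEAL voice 0 (pitch 79, oldest) -> assign | voices=[69 62]
Op 8: note_on(89): all voices busy, STEAL voice 1 (pitch 62, oldest) -> assign | voices=[69 89]
Op 9: note_off(69): free voice 0 | voices=[- 89]
Op 10: note_off(89): free voice 1 | voices=[- -]
Op 11: note_on(82): voice 0 is free -> assigned | voices=[82 -]

Answer: 68 70 79 62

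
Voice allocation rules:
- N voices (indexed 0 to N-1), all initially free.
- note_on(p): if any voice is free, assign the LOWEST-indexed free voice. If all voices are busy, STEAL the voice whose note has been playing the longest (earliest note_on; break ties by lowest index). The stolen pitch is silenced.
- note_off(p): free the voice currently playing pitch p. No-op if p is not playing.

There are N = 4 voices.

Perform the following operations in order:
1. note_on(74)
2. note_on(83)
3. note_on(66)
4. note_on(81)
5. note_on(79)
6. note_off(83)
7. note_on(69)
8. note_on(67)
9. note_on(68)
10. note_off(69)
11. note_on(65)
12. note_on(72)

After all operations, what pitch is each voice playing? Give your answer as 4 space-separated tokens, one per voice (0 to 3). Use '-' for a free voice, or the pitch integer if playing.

Op 1: note_on(74): voice 0 is free -> assigned | voices=[74 - - -]
Op 2: note_on(83): voice 1 is free -> assigned | voices=[74 83 - -]
Op 3: note_on(66): voice 2 is free -> assigned | voices=[74 83 66 -]
Op 4: note_on(81): voice 3 is free -> assigned | voices=[74 83 66 81]
Op 5: note_on(79): all voices busy, STEAL voice 0 (pitch 74, oldest) -> assign | voices=[79 83 66 81]
Op 6: note_off(83): free voice 1 | voices=[79 - 66 81]
Op 7: note_on(69): voice 1 is free -> assigned | voices=[79 69 66 81]
Op 8: note_on(67): all voices busy, STEAL voice 2 (pitch 66, oldest) -> assign | voices=[79 69 67 81]
Op 9: note_on(68): all voices busy, STEAL voice 3 (pitch 81, oldest) -> assign | voices=[79 69 67 68]
Op 10: note_off(69): free voice 1 | voices=[79 - 67 68]
Op 11: note_on(65): voice 1 is free -> assigned | voices=[79 65 67 68]
Op 12: note_on(72): all voices busy, STEAL voice 0 (pitch 79, oldest) -> assign | voices=[72 65 67 68]

Answer: 72 65 67 68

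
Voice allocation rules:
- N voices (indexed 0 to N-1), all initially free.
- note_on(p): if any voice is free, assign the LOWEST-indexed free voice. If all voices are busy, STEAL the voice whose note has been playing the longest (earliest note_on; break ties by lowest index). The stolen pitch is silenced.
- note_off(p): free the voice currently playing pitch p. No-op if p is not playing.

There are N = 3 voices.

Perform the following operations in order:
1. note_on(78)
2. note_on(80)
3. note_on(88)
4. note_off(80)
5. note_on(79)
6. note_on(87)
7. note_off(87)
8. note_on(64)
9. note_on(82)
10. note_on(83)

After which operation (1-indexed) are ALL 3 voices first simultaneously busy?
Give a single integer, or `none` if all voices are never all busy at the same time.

Answer: 3

Derivation:
Op 1: note_on(78): voice 0 is free -> assigned | voices=[78 - -]
Op 2: note_on(80): voice 1 is free -> assigned | voices=[78 80 -]
Op 3: note_on(88): voice 2 is free -> assigned | voices=[78 80 88]
Op 4: note_off(80): free voice 1 | voices=[78 - 88]
Op 5: note_on(79): voice 1 is free -> assigned | voices=[78 79 88]
Op 6: note_on(87): all voices busy, STEAL voice 0 (pitch 78, oldest) -> assign | voices=[87 79 88]
Op 7: note_off(87): free voice 0 | voices=[- 79 88]
Op 8: note_on(64): voice 0 is free -> assigned | voices=[64 79 88]
Op 9: note_on(82): all voices busy, STEAL voice 2 (pitch 88, oldest) -> assign | voices=[64 79 82]
Op 10: note_on(83): all voices busy, STEAL voice 1 (pitch 79, oldest) -> assign | voices=[64 83 82]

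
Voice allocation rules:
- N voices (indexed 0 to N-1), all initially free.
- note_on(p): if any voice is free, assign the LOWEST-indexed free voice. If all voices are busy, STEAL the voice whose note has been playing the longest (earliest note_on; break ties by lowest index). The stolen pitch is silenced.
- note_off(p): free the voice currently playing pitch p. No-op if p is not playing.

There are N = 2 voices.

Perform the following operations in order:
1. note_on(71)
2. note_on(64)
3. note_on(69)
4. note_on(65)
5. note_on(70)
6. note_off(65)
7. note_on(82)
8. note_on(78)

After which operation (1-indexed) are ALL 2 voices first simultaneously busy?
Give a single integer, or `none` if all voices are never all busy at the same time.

Op 1: note_on(71): voice 0 is free -> assigned | voices=[71 -]
Op 2: note_on(64): voice 1 is free -> assigned | voices=[71 64]
Op 3: note_on(69): all voices busy, STEAL voice 0 (pitch 71, oldest) -> assign | voices=[69 64]
Op 4: note_on(65): all voices busy, STEAL voice 1 (pitch 64, oldest) -> assign | voices=[69 65]
Op 5: note_on(70): all voices busy, STEAL voice 0 (pitch 69, oldest) -> assign | voices=[70 65]
Op 6: note_off(65): free voice 1 | voices=[70 -]
Op 7: note_on(82): voice 1 is free -> assigned | voices=[70 82]
Op 8: note_on(78): all voices busy, STEAL voice 0 (pitch 70, oldest) -> assign | voices=[78 82]

Answer: 2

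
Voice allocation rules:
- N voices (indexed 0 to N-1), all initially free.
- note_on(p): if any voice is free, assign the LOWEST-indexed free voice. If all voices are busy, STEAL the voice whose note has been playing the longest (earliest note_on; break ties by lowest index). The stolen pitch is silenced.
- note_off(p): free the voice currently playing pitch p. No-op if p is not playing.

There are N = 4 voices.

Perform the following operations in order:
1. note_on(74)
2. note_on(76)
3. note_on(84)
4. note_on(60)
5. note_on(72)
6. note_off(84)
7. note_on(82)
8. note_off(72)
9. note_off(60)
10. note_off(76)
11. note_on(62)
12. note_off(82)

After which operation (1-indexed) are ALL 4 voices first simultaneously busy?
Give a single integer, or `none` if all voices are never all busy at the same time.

Op 1: note_on(74): voice 0 is free -> assigned | voices=[74 - - -]
Op 2: note_on(76): voice 1 is free -> assigned | voices=[74 76 - -]
Op 3: note_on(84): voice 2 is free -> assigned | voices=[74 76 84 -]
Op 4: note_on(60): voice 3 is free -> assigned | voices=[74 76 84 60]
Op 5: note_on(72): all voices busy, STEAL voice 0 (pitch 74, oldest) -> assign | voices=[72 76 84 60]
Op 6: note_off(84): free voice 2 | voices=[72 76 - 60]
Op 7: note_on(82): voice 2 is free -> assigned | voices=[72 76 82 60]
Op 8: note_off(72): free voice 0 | voices=[- 76 82 60]
Op 9: note_off(60): free voice 3 | voices=[- 76 82 -]
Op 10: note_off(76): free voice 1 | voices=[- - 82 -]
Op 11: note_on(62): voice 0 is free -> assigned | voices=[62 - 82 -]
Op 12: note_off(82): free voice 2 | voices=[62 - - -]

Answer: 4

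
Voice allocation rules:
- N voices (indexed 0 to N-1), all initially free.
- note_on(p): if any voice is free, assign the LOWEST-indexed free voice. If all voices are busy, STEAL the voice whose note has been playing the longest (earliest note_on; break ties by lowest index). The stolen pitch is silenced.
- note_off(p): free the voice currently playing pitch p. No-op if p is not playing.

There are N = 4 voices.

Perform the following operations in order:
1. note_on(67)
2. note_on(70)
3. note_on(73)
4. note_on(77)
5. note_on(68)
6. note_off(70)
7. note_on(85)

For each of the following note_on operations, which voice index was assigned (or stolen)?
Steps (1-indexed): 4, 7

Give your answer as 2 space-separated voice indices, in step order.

Answer: 3 1

Derivation:
Op 1: note_on(67): voice 0 is free -> assigned | voices=[67 - - -]
Op 2: note_on(70): voice 1 is free -> assigned | voices=[67 70 - -]
Op 3: note_on(73): voice 2 is free -> assigned | voices=[67 70 73 -]
Op 4: note_on(77): voice 3 is free -> assigned | voices=[67 70 73 77]
Op 5: note_on(68): all voices busy, STEAL voice 0 (pitch 67, oldest) -> assign | voices=[68 70 73 77]
Op 6: note_off(70): free voice 1 | voices=[68 - 73 77]
Op 7: note_on(85): voice 1 is free -> assigned | voices=[68 85 73 77]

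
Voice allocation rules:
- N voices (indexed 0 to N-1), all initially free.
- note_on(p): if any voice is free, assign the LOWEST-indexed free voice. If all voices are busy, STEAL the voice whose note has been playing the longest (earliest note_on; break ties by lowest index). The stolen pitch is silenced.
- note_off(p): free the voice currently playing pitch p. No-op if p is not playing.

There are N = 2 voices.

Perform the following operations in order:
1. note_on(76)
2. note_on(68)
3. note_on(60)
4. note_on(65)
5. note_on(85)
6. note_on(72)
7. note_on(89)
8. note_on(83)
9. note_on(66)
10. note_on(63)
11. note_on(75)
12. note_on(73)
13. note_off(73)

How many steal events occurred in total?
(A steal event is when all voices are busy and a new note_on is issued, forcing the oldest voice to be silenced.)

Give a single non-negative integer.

Op 1: note_on(76): voice 0 is free -> assigned | voices=[76 -]
Op 2: note_on(68): voice 1 is free -> assigned | voices=[76 68]
Op 3: note_on(60): all voices busy, STEAL voice 0 (pitch 76, oldest) -> assign | voices=[60 68]
Op 4: note_on(65): all voices busy, STEAL voice 1 (pitch 68, oldest) -> assign | voices=[60 65]
Op 5: note_on(85): all voices busy, STEAL voice 0 (pitch 60, oldest) -> assign | voices=[85 65]
Op 6: note_on(72): all voices busy, STEAL voice 1 (pitch 65, oldest) -> assign | voices=[85 72]
Op 7: note_on(89): all voices busy, STEAL voice 0 (pitch 85, oldest) -> assign | voices=[89 72]
Op 8: note_on(83): all voices busy, STEAL voice 1 (pitch 72, oldest) -> assign | voices=[89 83]
Op 9: note_on(66): all voices busy, STEAL voice 0 (pitch 89, oldest) -> assign | voices=[66 83]
Op 10: note_on(63): all voices busy, STEAL voice 1 (pitch 83, oldest) -> assign | voices=[66 63]
Op 11: note_on(75): all voices busy, STEAL voice 0 (pitch 66, oldest) -> assign | voices=[75 63]
Op 12: note_on(73): all voices busy, STEAL voice 1 (pitch 63, oldest) -> assign | voices=[75 73]
Op 13: note_off(73): free voice 1 | voices=[75 -]

Answer: 10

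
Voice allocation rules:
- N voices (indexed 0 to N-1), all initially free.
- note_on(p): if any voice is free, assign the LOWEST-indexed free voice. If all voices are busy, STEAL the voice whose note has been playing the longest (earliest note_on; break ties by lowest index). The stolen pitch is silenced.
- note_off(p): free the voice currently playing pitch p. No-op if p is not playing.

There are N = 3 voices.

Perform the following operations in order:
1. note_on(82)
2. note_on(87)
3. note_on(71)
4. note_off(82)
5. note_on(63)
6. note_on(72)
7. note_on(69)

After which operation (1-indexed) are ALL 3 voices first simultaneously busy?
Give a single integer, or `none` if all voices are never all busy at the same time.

Op 1: note_on(82): voice 0 is free -> assigned | voices=[82 - -]
Op 2: note_on(87): voice 1 is free -> assigned | voices=[82 87 -]
Op 3: note_on(71): voice 2 is free -> assigned | voices=[82 87 71]
Op 4: note_off(82): free voice 0 | voices=[- 87 71]
Op 5: note_on(63): voice 0 is free -> assigned | voices=[63 87 71]
Op 6: note_on(72): all voices busy, STEAL voice 1 (pitch 87, oldest) -> assign | voices=[63 72 71]
Op 7: note_on(69): all voices busy, STEAL voice 2 (pitch 71, oldest) -> assign | voices=[63 72 69]

Answer: 3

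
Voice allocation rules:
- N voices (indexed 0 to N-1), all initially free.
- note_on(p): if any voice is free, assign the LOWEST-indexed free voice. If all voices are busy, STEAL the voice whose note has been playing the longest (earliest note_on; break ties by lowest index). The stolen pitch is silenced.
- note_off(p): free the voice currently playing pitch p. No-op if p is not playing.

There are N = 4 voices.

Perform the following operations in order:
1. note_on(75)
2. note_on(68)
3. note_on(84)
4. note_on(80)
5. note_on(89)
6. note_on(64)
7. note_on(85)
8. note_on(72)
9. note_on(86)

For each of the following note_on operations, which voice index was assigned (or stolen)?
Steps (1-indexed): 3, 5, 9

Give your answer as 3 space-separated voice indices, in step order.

Answer: 2 0 0

Derivation:
Op 1: note_on(75): voice 0 is free -> assigned | voices=[75 - - -]
Op 2: note_on(68): voice 1 is free -> assigned | voices=[75 68 - -]
Op 3: note_on(84): voice 2 is free -> assigned | voices=[75 68 84 -]
Op 4: note_on(80): voice 3 is free -> assigned | voices=[75 68 84 80]
Op 5: note_on(89): all voices busy, STEAL voice 0 (pitch 75, oldest) -> assign | voices=[89 68 84 80]
Op 6: note_on(64): all voices busy, STEAL voice 1 (pitch 68, oldest) -> assign | voices=[89 64 84 80]
Op 7: note_on(85): all voices busy, STEAL voice 2 (pitch 84, oldest) -> assign | voices=[89 64 85 80]
Op 8: note_on(72): all voices busy, STEAL voice 3 (pitch 80, oldest) -> assign | voices=[89 64 85 72]
Op 9: note_on(86): all voices busy, STEAL voice 0 (pitch 89, oldest) -> assign | voices=[86 64 85 72]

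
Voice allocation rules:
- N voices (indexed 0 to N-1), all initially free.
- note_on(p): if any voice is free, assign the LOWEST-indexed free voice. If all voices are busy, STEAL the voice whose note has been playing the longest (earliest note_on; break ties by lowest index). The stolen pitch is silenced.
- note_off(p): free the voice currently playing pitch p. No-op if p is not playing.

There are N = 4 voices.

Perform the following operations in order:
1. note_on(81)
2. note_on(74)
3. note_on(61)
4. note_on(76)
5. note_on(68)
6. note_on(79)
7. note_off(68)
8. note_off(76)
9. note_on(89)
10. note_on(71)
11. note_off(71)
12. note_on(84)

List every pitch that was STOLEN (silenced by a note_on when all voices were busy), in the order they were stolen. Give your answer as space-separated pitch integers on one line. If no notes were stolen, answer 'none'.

Answer: 81 74

Derivation:
Op 1: note_on(81): voice 0 is free -> assigned | voices=[81 - - -]
Op 2: note_on(74): voice 1 is free -> assigned | voices=[81 74 - -]
Op 3: note_on(61): voice 2 is free -> assigned | voices=[81 74 61 -]
Op 4: note_on(76): voice 3 is free -> assigned | voices=[81 74 61 76]
Op 5: note_on(68): all voices busy, STEAL voice 0 (pitch 81, oldest) -> assign | voices=[68 74 61 76]
Op 6: note_on(79): all voices busy, STEAL voice 1 (pitch 74, oldest) -> assign | voices=[68 79 61 76]
Op 7: note_off(68): free voice 0 | voices=[- 79 61 76]
Op 8: note_off(76): free voice 3 | voices=[- 79 61 -]
Op 9: note_on(89): voice 0 is free -> assigned | voices=[89 79 61 -]
Op 10: note_on(71): voice 3 is free -> assigned | voices=[89 79 61 71]
Op 11: note_off(71): free voice 3 | voices=[89 79 61 -]
Op 12: note_on(84): voice 3 is free -> assigned | voices=[89 79 61 84]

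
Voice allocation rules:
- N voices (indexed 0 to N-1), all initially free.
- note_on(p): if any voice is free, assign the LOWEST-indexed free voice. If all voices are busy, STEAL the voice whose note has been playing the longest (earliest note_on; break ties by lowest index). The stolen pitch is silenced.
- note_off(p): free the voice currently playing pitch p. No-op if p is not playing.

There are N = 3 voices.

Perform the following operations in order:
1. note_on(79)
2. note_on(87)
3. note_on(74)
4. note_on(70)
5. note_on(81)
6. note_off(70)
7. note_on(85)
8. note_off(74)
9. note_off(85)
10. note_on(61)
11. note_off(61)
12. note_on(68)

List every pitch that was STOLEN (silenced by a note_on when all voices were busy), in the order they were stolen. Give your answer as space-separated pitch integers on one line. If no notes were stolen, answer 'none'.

Answer: 79 87

Derivation:
Op 1: note_on(79): voice 0 is free -> assigned | voices=[79 - -]
Op 2: note_on(87): voice 1 is free -> assigned | voices=[79 87 -]
Op 3: note_on(74): voice 2 is free -> assigned | voices=[79 87 74]
Op 4: note_on(70): all voices busy, STEAL voice 0 (pitch 79, oldest) -> assign | voices=[70 87 74]
Op 5: note_on(81): all voices busy, STEAL voice 1 (pitch 87, oldest) -> assign | voices=[70 81 74]
Op 6: note_off(70): free voice 0 | voices=[- 81 74]
Op 7: note_on(85): voice 0 is free -> assigned | voices=[85 81 74]
Op 8: note_off(74): free voice 2 | voices=[85 81 -]
Op 9: note_off(85): free voice 0 | voices=[- 81 -]
Op 10: note_on(61): voice 0 is free -> assigned | voices=[61 81 -]
Op 11: note_off(61): free voice 0 | voices=[- 81 -]
Op 12: note_on(68): voice 0 is free -> assigned | voices=[68 81 -]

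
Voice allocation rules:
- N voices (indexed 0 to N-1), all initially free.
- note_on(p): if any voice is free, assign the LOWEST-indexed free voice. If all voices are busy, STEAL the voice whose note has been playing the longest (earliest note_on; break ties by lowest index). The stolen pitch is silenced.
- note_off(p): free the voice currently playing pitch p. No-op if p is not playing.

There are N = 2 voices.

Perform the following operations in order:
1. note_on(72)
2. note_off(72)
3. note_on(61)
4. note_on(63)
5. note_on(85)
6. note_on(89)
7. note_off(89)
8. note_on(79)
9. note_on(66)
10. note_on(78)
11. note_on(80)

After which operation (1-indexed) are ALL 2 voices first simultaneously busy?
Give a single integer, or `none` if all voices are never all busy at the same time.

Op 1: note_on(72): voice 0 is free -> assigned | voices=[72 -]
Op 2: note_off(72): free voice 0 | voices=[- -]
Op 3: note_on(61): voice 0 is free -> assigned | voices=[61 -]
Op 4: note_on(63): voice 1 is free -> assigned | voices=[61 63]
Op 5: note_on(85): all voices busy, STEAL voice 0 (pitch 61, oldest) -> assign | voices=[85 63]
Op 6: note_on(89): all voices busy, STEAL voice 1 (pitch 63, oldest) -> assign | voices=[85 89]
Op 7: note_off(89): free voice 1 | voices=[85 -]
Op 8: note_on(79): voice 1 is free -> assigned | voices=[85 79]
Op 9: note_on(66): all voices busy, STEAL voice 0 (pitch 85, oldest) -> assign | voices=[66 79]
Op 10: note_on(78): all voices busy, STEAL voice 1 (pitch 79, oldest) -> assign | voices=[66 78]
Op 11: note_on(80): all voices busy, STEAL voice 0 (pitch 66, oldest) -> assign | voices=[80 78]

Answer: 4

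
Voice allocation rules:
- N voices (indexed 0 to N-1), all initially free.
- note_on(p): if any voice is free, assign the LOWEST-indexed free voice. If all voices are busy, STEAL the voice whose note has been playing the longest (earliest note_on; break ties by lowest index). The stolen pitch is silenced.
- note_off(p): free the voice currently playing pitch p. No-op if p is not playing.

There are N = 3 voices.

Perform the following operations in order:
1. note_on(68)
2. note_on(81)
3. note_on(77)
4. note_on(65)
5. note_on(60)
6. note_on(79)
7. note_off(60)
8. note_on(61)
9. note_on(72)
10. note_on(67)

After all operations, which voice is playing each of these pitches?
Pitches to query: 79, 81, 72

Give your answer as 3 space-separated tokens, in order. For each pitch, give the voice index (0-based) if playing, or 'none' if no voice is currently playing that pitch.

Answer: none none 0

Derivation:
Op 1: note_on(68): voice 0 is free -> assigned | voices=[68 - -]
Op 2: note_on(81): voice 1 is free -> assigned | voices=[68 81 -]
Op 3: note_on(77): voice 2 is free -> assigned | voices=[68 81 77]
Op 4: note_on(65): all voices busy, STEAL voice 0 (pitch 68, oldest) -> assign | voices=[65 81 77]
Op 5: note_on(60): all voices busy, STEAL voice 1 (pitch 81, oldest) -> assign | voices=[65 60 77]
Op 6: note_on(79): all voices busy, STEAL voice 2 (pitch 77, oldest) -> assign | voices=[65 60 79]
Op 7: note_off(60): free voice 1 | voices=[65 - 79]
Op 8: note_on(61): voice 1 is free -> assigned | voices=[65 61 79]
Op 9: note_on(72): all voices busy, STEAL voice 0 (pitch 65, oldest) -> assign | voices=[72 61 79]
Op 10: note_on(67): all voices busy, STEAL voice 2 (pitch 79, oldest) -> assign | voices=[72 61 67]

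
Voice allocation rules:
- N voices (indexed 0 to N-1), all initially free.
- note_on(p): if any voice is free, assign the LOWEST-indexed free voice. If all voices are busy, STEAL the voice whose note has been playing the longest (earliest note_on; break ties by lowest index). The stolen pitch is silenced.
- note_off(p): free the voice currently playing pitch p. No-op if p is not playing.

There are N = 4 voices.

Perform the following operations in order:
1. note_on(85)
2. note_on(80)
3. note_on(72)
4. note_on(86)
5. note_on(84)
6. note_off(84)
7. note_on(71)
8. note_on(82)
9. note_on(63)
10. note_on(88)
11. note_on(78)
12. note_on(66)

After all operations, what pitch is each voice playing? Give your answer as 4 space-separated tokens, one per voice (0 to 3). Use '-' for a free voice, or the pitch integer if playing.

Op 1: note_on(85): voice 0 is free -> assigned | voices=[85 - - -]
Op 2: note_on(80): voice 1 is free -> assigned | voices=[85 80 - -]
Op 3: note_on(72): voice 2 is free -> assigned | voices=[85 80 72 -]
Op 4: note_on(86): voice 3 is free -> assigned | voices=[85 80 72 86]
Op 5: note_on(84): all voices busy, STEAL voice 0 (pitch 85, oldest) -> assign | voices=[84 80 72 86]
Op 6: note_off(84): free voice 0 | voices=[- 80 72 86]
Op 7: note_on(71): voice 0 is free -> assigned | voices=[71 80 72 86]
Op 8: note_on(82): all voices busy, STEAL voice 1 (pitch 80, oldest) -> assign | voices=[71 82 72 86]
Op 9: note_on(63): all voices busy, STEAL voice 2 (pitch 72, oldest) -> assign | voices=[71 82 63 86]
Op 10: note_on(88): all voices busy, STEAL voice 3 (pitch 86, oldest) -> assign | voices=[71 82 63 88]
Op 11: note_on(78): all voices busy, STEAL voice 0 (pitch 71, oldest) -> assign | voices=[78 82 63 88]
Op 12: note_on(66): all voices busy, STEAL voice 1 (pitch 82, oldest) -> assign | voices=[78 66 63 88]

Answer: 78 66 63 88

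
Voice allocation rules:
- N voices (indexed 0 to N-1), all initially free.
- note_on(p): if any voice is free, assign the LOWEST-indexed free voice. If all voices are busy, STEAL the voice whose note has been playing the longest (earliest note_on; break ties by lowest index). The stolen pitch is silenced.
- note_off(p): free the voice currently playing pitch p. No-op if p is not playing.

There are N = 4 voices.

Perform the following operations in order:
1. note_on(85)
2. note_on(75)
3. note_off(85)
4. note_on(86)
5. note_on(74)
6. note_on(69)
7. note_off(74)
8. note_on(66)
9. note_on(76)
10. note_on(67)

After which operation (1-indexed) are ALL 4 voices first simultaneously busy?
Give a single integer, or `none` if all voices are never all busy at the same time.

Answer: 6

Derivation:
Op 1: note_on(85): voice 0 is free -> assigned | voices=[85 - - -]
Op 2: note_on(75): voice 1 is free -> assigned | voices=[85 75 - -]
Op 3: note_off(85): free voice 0 | voices=[- 75 - -]
Op 4: note_on(86): voice 0 is free -> assigned | voices=[86 75 - -]
Op 5: note_on(74): voice 2 is free -> assigned | voices=[86 75 74 -]
Op 6: note_on(69): voice 3 is free -> assigned | voices=[86 75 74 69]
Op 7: note_off(74): free voice 2 | voices=[86 75 - 69]
Op 8: note_on(66): voice 2 is free -> assigned | voices=[86 75 66 69]
Op 9: note_on(76): all voices busy, STEAL voice 1 (pitch 75, oldest) -> assign | voices=[86 76 66 69]
Op 10: note_on(67): all voices busy, STEAL voice 0 (pitch 86, oldest) -> assign | voices=[67 76 66 69]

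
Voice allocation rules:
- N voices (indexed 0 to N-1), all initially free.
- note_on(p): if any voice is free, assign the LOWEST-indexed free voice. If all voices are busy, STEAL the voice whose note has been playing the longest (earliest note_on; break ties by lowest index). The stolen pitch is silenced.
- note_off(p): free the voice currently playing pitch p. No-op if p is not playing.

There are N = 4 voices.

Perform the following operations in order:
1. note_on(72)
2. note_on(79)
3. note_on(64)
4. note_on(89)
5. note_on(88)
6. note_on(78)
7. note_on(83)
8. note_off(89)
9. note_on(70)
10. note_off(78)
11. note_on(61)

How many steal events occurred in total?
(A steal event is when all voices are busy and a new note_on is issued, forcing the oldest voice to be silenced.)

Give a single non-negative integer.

Answer: 3

Derivation:
Op 1: note_on(72): voice 0 is free -> assigned | voices=[72 - - -]
Op 2: note_on(79): voice 1 is free -> assigned | voices=[72 79 - -]
Op 3: note_on(64): voice 2 is free -> assigned | voices=[72 79 64 -]
Op 4: note_on(89): voice 3 is free -> assigned | voices=[72 79 64 89]
Op 5: note_on(88): all voices busy, STEAL voice 0 (pitch 72, oldest) -> assign | voices=[88 79 64 89]
Op 6: note_on(78): all voices busy, STEAL voice 1 (pitch 79, oldest) -> assign | voices=[88 78 64 89]
Op 7: note_on(83): all voices busy, STEAL voice 2 (pitch 64, oldest) -> assign | voices=[88 78 83 89]
Op 8: note_off(89): free voice 3 | voices=[88 78 83 -]
Op 9: note_on(70): voice 3 is free -> assigned | voices=[88 78 83 70]
Op 10: note_off(78): free voice 1 | voices=[88 - 83 70]
Op 11: note_on(61): voice 1 is free -> assigned | voices=[88 61 83 70]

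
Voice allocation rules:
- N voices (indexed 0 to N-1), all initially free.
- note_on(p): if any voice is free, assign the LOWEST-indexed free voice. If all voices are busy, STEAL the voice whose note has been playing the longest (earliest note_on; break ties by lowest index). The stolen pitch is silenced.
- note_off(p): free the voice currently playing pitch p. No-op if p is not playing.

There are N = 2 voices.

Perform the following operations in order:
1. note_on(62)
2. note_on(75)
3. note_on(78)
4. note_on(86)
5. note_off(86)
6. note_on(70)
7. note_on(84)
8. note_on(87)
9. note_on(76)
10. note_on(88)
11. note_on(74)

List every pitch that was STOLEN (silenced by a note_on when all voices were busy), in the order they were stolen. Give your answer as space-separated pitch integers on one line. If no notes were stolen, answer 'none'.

Answer: 62 75 78 70 84 87 76

Derivation:
Op 1: note_on(62): voice 0 is free -> assigned | voices=[62 -]
Op 2: note_on(75): voice 1 is free -> assigned | voices=[62 75]
Op 3: note_on(78): all voices busy, STEAL voice 0 (pitch 62, oldest) -> assign | voices=[78 75]
Op 4: note_on(86): all voices busy, STEAL voice 1 (pitch 75, oldest) -> assign | voices=[78 86]
Op 5: note_off(86): free voice 1 | voices=[78 -]
Op 6: note_on(70): voice 1 is free -> assigned | voices=[78 70]
Op 7: note_on(84): all voices busy, STEAL voice 0 (pitch 78, oldest) -> assign | voices=[84 70]
Op 8: note_on(87): all voices busy, STEAL voice 1 (pitch 70, oldest) -> assign | voices=[84 87]
Op 9: note_on(76): all voices busy, STEAL voice 0 (pitch 84, oldest) -> assign | voices=[76 87]
Op 10: note_on(88): all voices busy, STEAL voice 1 (pitch 87, oldest) -> assign | voices=[76 88]
Op 11: note_on(74): all voices busy, STEAL voice 0 (pitch 76, oldest) -> assign | voices=[74 88]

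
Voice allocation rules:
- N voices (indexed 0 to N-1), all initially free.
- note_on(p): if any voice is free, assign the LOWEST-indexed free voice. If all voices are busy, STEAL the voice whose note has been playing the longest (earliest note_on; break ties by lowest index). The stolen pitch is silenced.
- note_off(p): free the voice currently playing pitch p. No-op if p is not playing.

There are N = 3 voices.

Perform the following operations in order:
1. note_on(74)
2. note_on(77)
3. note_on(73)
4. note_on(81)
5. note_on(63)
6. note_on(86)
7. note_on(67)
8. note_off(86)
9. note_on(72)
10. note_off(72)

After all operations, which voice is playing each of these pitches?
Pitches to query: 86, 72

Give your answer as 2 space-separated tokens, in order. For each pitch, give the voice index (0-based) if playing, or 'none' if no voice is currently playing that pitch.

Op 1: note_on(74): voice 0 is free -> assigned | voices=[74 - -]
Op 2: note_on(77): voice 1 is free -> assigned | voices=[74 77 -]
Op 3: note_on(73): voice 2 is free -> assigned | voices=[74 77 73]
Op 4: note_on(81): all voices busy, STEAL voice 0 (pitch 74, oldest) -> assign | voices=[81 77 73]
Op 5: note_on(63): all voices busy, STEAL voice 1 (pitch 77, oldest) -> assign | voices=[81 63 73]
Op 6: note_on(86): all voices busy, STEAL voice 2 (pitch 73, oldest) -> assign | voices=[81 63 86]
Op 7: note_on(67): all voices busy, STEAL voice 0 (pitch 81, oldest) -> assign | voices=[67 63 86]
Op 8: note_off(86): free voice 2 | voices=[67 63 -]
Op 9: note_on(72): voice 2 is free -> assigned | voices=[67 63 72]
Op 10: note_off(72): free voice 2 | voices=[67 63 -]

Answer: none none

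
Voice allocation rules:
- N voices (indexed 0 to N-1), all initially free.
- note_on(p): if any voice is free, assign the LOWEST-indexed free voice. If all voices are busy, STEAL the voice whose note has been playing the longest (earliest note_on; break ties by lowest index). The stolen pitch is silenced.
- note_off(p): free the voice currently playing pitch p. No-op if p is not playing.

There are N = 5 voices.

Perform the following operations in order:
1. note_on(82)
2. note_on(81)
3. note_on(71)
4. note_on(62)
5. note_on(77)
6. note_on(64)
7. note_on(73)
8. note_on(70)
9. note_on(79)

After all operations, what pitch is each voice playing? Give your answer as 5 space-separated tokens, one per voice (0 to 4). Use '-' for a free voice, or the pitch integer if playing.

Op 1: note_on(82): voice 0 is free -> assigned | voices=[82 - - - -]
Op 2: note_on(81): voice 1 is free -> assigned | voices=[82 81 - - -]
Op 3: note_on(71): voice 2 is free -> assigned | voices=[82 81 71 - -]
Op 4: note_on(62): voice 3 is free -> assigned | voices=[82 81 71 62 -]
Op 5: note_on(77): voice 4 is free -> assigned | voices=[82 81 71 62 77]
Op 6: note_on(64): all voices busy, STEAL voice 0 (pitch 82, oldest) -> assign | voices=[64 81 71 62 77]
Op 7: note_on(73): all voices busy, STEAL voice 1 (pitch 81, oldest) -> assign | voices=[64 73 71 62 77]
Op 8: note_on(70): all voices busy, STEAL voice 2 (pitch 71, oldest) -> assign | voices=[64 73 70 62 77]
Op 9: note_on(79): all voices busy, STEAL voice 3 (pitch 62, oldest) -> assign | voices=[64 73 70 79 77]

Answer: 64 73 70 79 77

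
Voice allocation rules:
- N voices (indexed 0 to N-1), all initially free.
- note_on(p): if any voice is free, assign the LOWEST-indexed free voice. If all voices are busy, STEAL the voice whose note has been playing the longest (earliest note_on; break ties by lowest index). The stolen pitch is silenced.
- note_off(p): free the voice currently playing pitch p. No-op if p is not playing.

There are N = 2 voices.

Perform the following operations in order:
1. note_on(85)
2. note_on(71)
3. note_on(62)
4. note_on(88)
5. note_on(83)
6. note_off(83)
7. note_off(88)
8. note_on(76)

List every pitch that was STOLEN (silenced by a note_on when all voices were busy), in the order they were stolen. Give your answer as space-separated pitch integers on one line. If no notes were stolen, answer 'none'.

Op 1: note_on(85): voice 0 is free -> assigned | voices=[85 -]
Op 2: note_on(71): voice 1 is free -> assigned | voices=[85 71]
Op 3: note_on(62): all voices busy, STEAL voice 0 (pitch 85, oldest) -> assign | voices=[62 71]
Op 4: note_on(88): all voices busy, STEAL voice 1 (pitch 71, oldest) -> assign | voices=[62 88]
Op 5: note_on(83): all voices busy, STEAL voice 0 (pitch 62, oldest) -> assign | voices=[83 88]
Op 6: note_off(83): free voice 0 | voices=[- 88]
Op 7: note_off(88): free voice 1 | voices=[- -]
Op 8: note_on(76): voice 0 is free -> assigned | voices=[76 -]

Answer: 85 71 62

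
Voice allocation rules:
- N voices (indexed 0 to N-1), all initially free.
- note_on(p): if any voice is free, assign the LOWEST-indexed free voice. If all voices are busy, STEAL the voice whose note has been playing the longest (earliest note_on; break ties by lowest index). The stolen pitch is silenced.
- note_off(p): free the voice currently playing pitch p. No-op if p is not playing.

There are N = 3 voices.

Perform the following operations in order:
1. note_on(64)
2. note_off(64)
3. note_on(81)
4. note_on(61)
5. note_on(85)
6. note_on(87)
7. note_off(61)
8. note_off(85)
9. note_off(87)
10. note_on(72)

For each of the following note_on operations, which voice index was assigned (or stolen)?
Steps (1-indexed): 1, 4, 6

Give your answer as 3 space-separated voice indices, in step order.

Op 1: note_on(64): voice 0 is free -> assigned | voices=[64 - -]
Op 2: note_off(64): free voice 0 | voices=[- - -]
Op 3: note_on(81): voice 0 is free -> assigned | voices=[81 - -]
Op 4: note_on(61): voice 1 is free -> assigned | voices=[81 61 -]
Op 5: note_on(85): voice 2 is free -> assigned | voices=[81 61 85]
Op 6: note_on(87): all voices busy, STEAL voice 0 (pitch 81, oldest) -> assign | voices=[87 61 85]
Op 7: note_off(61): free voice 1 | voices=[87 - 85]
Op 8: note_off(85): free voice 2 | voices=[87 - -]
Op 9: note_off(87): free voice 0 | voices=[- - -]
Op 10: note_on(72): voice 0 is free -> assigned | voices=[72 - -]

Answer: 0 1 0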